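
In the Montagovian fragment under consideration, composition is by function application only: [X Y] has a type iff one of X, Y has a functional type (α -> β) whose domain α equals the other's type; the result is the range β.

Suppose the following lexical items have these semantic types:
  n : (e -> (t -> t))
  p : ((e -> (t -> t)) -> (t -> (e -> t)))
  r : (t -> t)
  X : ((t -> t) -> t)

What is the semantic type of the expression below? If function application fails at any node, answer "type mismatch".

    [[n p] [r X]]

[n p]: p is ((e -> (t -> t)) -> (t -> (e -> t))), n is (e -> (t -> t)); result (t -> (e -> t)).
[r X]: X is ((t -> t) -> t), r is (t -> t); result t.
[[n p] [r X]]: [n p] is (t -> (e -> t)), [r X] is t; result (e -> t).

(e -> t)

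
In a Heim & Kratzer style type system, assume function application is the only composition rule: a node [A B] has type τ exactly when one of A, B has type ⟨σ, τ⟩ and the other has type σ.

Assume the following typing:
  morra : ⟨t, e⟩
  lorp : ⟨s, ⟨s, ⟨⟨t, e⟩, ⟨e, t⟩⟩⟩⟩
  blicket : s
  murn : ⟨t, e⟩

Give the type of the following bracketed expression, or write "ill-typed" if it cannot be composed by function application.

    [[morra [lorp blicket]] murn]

ill-typed

[lorp blicket]: ⟨s, ⟨s, ⟨⟨t, e⟩, ⟨e, t⟩⟩⟩⟩ applied to s yields ⟨s, ⟨⟨t, e⟩, ⟨e, t⟩⟩⟩.
At [morra [lorp blicket]]: neither ⟨t, e⟩ nor ⟨s, ⟨⟨t, e⟩, ⟨e, t⟩⟩⟩ can take the other as argument; the node is ill-typed.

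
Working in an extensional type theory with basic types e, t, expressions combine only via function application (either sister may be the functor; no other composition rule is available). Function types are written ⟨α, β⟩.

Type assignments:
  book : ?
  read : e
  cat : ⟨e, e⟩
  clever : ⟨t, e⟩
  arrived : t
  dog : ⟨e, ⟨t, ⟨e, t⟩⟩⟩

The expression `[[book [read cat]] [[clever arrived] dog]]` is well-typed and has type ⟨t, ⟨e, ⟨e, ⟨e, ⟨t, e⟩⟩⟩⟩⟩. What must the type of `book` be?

For [[book [read cat]] [[clever arrived] dog]] to have type ⟨t, ⟨e, ⟨e, ⟨e, ⟨t, e⟩⟩⟩⟩⟩ with [[clever arrived] dog] of type ⟨t, ⟨e, t⟩⟩, [book [read cat]] must be the function: [book [read cat]] : ⟨⟨t, ⟨e, t⟩⟩, ⟨t, ⟨e, ⟨e, ⟨e, ⟨t, e⟩⟩⟩⟩⟩⟩.
For [book [read cat]] to have type ⟨⟨t, ⟨e, t⟩⟩, ⟨t, ⟨e, ⟨e, ⟨e, ⟨t, e⟩⟩⟩⟩⟩⟩ with [read cat] of type e, book must be the function: book : ⟨e, ⟨⟨t, ⟨e, t⟩⟩, ⟨t, ⟨e, ⟨e, ⟨e, ⟨t, e⟩⟩⟩⟩⟩⟩⟩.

⟨e, ⟨⟨t, ⟨e, t⟩⟩, ⟨t, ⟨e, ⟨e, ⟨e, ⟨t, e⟩⟩⟩⟩⟩⟩⟩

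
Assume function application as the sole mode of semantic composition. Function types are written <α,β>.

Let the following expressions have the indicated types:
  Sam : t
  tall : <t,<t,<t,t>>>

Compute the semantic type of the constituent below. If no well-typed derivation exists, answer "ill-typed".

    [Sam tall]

<t,<t,t>>

[Sam tall]: tall is <t,<t,<t,t>>>, Sam is t; result <t,<t,t>>.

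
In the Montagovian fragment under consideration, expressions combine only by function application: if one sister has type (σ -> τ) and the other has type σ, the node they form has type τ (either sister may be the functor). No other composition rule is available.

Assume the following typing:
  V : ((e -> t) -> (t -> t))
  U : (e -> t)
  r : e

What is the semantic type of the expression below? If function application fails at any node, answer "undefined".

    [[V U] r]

undefined

[V U]: V is ((e -> t) -> (t -> t)), U is (e -> t); result (t -> t).
At [[V U] r]: neither (t -> t) nor e can take the other as argument; the node is ill-typed.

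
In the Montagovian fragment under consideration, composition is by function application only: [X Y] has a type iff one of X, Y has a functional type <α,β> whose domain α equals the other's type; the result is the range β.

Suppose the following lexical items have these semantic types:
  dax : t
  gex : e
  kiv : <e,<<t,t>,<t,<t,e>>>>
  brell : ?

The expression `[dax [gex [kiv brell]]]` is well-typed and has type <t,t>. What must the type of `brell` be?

<<e,<<t,t>,<t,<t,e>>>>,<e,<t,<t,t>>>>

At [dax [gex [kiv brell]]] (required: <t,t>): dax is t, which is not a function with range <t,t>; hence [gex [kiv brell]] is the functor — type <t,<t,t>>.
At [gex [kiv brell]] (required: <t,<t,t>>): gex is e, which is not a function with range <t,<t,t>>; hence [kiv brell] is the functor — type <e,<t,<t,t>>>.
At [kiv brell] (required: <e,<t,<t,t>>>): kiv is <e,<<t,t>,<t,<t,e>>>>, which is not a function with range <e,<t,<t,t>>>; hence brell is the functor — type <<e,<<t,t>,<t,<t,e>>>>,<e,<t,<t,t>>>>.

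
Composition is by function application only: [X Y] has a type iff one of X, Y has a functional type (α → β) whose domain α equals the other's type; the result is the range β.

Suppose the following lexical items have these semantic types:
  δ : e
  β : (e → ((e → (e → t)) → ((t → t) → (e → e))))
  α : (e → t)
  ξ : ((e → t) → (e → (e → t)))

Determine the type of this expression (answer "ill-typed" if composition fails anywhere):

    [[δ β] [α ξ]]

[δ β]: (e → ((e → (e → t)) → ((t → t) → (e → e)))) applied to e yields ((e → (e → t)) → ((t → t) → (e → e))).
[α ξ]: ((e → t) → (e → (e → t))) applied to (e → t) yields (e → (e → t)).
[[δ β] [α ξ]]: ((e → (e → t)) → ((t → t) → (e → e))) applied to (e → (e → t)) yields ((t → t) → (e → e)).

((t → t) → (e → e))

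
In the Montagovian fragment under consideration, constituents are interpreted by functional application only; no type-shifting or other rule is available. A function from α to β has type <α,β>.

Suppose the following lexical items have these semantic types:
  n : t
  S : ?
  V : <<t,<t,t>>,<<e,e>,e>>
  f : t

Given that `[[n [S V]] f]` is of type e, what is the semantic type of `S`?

For [[n [S V]] f] to have type e with f of type t, [n [S V]] must be the function: [n [S V]] : <t,e>.
For [n [S V]] to have type <t,e> with n of type t, [S V] must be the function: [S V] : <t,<t,e>>.
For [S V] to have type <t,<t,e>> with V of type <<t,<t,t>>,<<e,e>,e>>, S must be the function: S : <<<t,<t,t>>,<<e,e>,e>>,<t,<t,e>>>.

<<<t,<t,t>>,<<e,e>,e>>,<t,<t,e>>>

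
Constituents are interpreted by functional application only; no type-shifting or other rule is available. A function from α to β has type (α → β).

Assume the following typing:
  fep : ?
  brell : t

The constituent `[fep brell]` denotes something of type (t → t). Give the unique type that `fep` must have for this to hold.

(t → (t → t))

[fep brell] is required to be (t → t). brell : t cannot yield (t → t) as functor, so fep : (t → (t → t)).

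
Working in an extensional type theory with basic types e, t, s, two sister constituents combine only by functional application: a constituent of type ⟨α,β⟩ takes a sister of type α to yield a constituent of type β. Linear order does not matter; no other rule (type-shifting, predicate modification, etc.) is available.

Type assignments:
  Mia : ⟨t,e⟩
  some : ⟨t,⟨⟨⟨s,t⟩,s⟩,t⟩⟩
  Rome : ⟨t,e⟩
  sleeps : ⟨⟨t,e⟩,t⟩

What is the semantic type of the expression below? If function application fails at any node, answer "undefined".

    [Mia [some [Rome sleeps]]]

undefined

[Rome sleeps]: sleeps is ⟨⟨t,e⟩,t⟩, Rome is ⟨t,e⟩; result t.
[some [Rome sleeps]]: some is ⟨t,⟨⟨⟨s,t⟩,s⟩,t⟩⟩, [Rome sleeps] is t; result ⟨⟨⟨s,t⟩,s⟩,t⟩.
[Mia [some [Rome sleeps]]]: ⟨t,e⟩ and ⟨⟨⟨s,t⟩,s⟩,t⟩ cannot combine by function application — type clash.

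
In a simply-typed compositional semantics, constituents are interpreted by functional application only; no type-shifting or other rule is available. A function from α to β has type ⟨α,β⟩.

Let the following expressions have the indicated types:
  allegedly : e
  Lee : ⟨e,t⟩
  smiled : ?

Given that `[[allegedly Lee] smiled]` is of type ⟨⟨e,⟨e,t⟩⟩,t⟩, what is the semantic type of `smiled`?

[[allegedly Lee] smiled] is required to be ⟨⟨e,⟨e,t⟩⟩,t⟩. [allegedly Lee] : t cannot yield ⟨⟨e,⟨e,t⟩⟩,t⟩ as functor, so smiled : ⟨t,⟨⟨e,⟨e,t⟩⟩,t⟩⟩.

⟨t,⟨⟨e,⟨e,t⟩⟩,t⟩⟩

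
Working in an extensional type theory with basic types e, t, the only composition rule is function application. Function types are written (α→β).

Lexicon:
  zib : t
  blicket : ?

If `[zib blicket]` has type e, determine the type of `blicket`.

For [zib blicket] to have type e with zib of type t, blicket must be the function: blicket : (t→e).

(t→e)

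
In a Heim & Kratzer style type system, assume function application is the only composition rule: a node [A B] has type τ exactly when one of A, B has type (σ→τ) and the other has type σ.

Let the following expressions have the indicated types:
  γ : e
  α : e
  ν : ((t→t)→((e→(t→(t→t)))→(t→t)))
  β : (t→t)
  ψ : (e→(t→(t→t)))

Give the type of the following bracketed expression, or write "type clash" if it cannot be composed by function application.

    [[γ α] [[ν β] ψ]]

[γ α]: e with e — neither is a function whose domain matches the other; composition fails here.

type clash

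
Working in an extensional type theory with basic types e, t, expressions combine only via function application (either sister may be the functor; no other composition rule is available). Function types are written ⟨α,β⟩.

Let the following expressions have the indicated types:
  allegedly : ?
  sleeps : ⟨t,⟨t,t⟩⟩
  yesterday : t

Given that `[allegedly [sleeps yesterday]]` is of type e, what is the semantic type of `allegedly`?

⟨⟨t,t⟩,e⟩

[allegedly [sleeps yesterday]] must have type e. The sister [sleeps yesterday] has type ⟨t,t⟩; that is not a function onto e, so allegedly must be the functor, of type ⟨⟨t,t⟩,e⟩.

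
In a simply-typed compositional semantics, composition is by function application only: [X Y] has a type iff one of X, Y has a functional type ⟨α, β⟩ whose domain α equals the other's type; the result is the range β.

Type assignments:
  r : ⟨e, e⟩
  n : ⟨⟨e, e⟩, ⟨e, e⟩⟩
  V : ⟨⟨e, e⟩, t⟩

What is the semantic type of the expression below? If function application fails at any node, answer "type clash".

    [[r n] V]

t

[r n]: ⟨⟨e, e⟩, ⟨e, e⟩⟩ applied to ⟨e, e⟩ yields ⟨e, e⟩.
[[r n] V]: ⟨⟨e, e⟩, t⟩ applied to ⟨e, e⟩ yields t.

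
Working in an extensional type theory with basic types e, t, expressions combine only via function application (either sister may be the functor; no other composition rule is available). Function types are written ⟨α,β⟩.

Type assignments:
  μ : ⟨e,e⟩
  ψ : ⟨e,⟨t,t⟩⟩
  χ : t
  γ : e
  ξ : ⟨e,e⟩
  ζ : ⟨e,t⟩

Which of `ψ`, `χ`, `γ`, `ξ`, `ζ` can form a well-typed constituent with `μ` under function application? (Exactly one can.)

ψ : ⟨e,⟨t,t⟩⟩ — neither side's domain matches the other.
χ : t — neither side's domain matches the other.
γ — combines: μ : ⟨e,e⟩ takes γ : e as argument, giving e.
ξ : ⟨e,e⟩ — neither side's domain matches the other.
ζ : ⟨e,t⟩ — neither side's domain matches the other.

γ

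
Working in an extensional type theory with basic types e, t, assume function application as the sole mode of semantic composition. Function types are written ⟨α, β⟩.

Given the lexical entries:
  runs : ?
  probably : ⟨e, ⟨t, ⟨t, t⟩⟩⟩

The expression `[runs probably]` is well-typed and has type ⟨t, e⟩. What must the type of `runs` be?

For [runs probably] to have type ⟨t, e⟩ with probably of type ⟨e, ⟨t, ⟨t, t⟩⟩⟩, runs must be the function: runs : ⟨⟨e, ⟨t, ⟨t, t⟩⟩⟩, ⟨t, e⟩⟩.

⟨⟨e, ⟨t, ⟨t, t⟩⟩⟩, ⟨t, e⟩⟩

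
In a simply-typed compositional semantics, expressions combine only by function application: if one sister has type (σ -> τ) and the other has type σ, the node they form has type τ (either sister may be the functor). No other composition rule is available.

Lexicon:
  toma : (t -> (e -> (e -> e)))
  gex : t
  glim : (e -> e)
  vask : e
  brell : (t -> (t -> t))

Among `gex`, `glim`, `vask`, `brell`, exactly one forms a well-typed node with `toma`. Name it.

gex

gex — combines: toma : (t -> (e -> (e -> e))) takes gex : t as argument, giving (e -> (e -> e)).
glim : (e -> e) — does not combine with toma.
vask : e — does not combine with toma.
brell : (t -> (t -> t)) — does not combine with toma.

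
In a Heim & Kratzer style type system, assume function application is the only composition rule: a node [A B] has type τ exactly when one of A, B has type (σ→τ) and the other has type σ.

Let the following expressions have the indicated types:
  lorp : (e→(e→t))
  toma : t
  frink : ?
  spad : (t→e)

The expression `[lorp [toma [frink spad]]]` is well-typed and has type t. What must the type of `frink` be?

((t→e)→(t→((e→(e→t))→t)))

[lorp [toma [frink spad]]] must have type t. The sister lorp has type (e→(e→t)); that is not a function onto t, so [toma [frink spad]] must be the functor, of type ((e→(e→t))→t).
[toma [frink spad]] must have type ((e→(e→t))→t). The sister toma has type t; that is not a function onto ((e→(e→t))→t), so [frink spad] must be the functor, of type (t→((e→(e→t))→t)).
[frink spad] must have type (t→((e→(e→t))→t)). The sister spad has type (t→e); that is not a function onto (t→((e→(e→t))→t)), so frink must be the functor, of type ((t→e)→(t→((e→(e→t))→t))).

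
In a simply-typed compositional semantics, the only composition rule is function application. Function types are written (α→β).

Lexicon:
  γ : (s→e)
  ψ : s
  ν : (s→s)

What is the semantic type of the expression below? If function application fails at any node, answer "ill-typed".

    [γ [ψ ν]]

e

[ψ ν]: functor ν : (s→s), argument ψ : s; result s.
[γ [ψ ν]]: functor γ : (s→e), argument [ψ ν] : s; result e.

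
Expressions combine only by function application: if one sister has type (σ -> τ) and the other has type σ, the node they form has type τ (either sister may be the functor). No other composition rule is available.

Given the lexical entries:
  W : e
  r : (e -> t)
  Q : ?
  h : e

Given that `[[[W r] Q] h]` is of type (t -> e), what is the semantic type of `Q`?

(t -> (e -> (t -> e)))

[[[W r] Q] h] must have type (t -> e). The sister h has type e; that is not a function onto (t -> e), so [[W r] Q] must be the functor, of type (e -> (t -> e)).
[[W r] Q] must have type (e -> (t -> e)). The sister [W r] has type t; that is not a function onto (e -> (t -> e)), so Q must be the functor, of type (t -> (e -> (t -> e))).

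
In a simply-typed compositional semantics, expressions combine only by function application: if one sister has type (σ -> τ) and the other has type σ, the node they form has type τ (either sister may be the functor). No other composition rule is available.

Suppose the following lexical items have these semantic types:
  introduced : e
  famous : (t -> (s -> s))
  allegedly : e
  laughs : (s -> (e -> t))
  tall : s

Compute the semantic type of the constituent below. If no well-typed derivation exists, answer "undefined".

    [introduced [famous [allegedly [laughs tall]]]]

undefined

[laughs tall]: functor laughs : (s -> (e -> t)), argument tall : s; result (e -> t).
[allegedly [laughs tall]]: functor [laughs tall] : (e -> t), argument allegedly : e; result t.
[famous [allegedly [laughs tall]]]: functor famous : (t -> (s -> s)), argument [allegedly [laughs tall]] : t; result (s -> s).
At [introduced [famous [allegedly [laughs tall]]]]: neither e nor (s -> s) can take the other as argument; the node is ill-typed.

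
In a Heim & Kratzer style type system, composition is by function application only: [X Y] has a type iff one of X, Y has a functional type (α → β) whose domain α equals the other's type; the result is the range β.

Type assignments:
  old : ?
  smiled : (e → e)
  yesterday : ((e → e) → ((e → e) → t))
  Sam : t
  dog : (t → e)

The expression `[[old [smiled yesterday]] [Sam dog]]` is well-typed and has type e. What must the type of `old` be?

At [[old [smiled yesterday]] [Sam dog]] (required: e): [Sam dog] is e, which is not a function with range e; hence [old [smiled yesterday]] is the functor — type (e → e).
At [old [smiled yesterday]] (required: (e → e)): [smiled yesterday] is ((e → e) → t), which is not a function with range (e → e); hence old is the functor — type (((e → e) → t) → (e → e)).

(((e → e) → t) → (e → e))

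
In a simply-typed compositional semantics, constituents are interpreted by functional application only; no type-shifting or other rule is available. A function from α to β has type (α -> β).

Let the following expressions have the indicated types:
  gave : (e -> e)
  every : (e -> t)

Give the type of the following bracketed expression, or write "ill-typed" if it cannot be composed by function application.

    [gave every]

ill-typed

At [gave every]: neither (e -> e) nor (e -> t) can take the other as argument; the node is ill-typed.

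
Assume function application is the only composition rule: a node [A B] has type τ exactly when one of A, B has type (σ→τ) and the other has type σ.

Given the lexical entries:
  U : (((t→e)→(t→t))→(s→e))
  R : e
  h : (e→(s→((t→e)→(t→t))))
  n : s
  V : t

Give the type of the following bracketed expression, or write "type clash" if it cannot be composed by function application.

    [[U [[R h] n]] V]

type clash

[R h]: h is (e→(s→((t→e)→(t→t)))), R is e; result (s→((t→e)→(t→t))).
[[R h] n]: [R h] is (s→((t→e)→(t→t))), n is s; result ((t→e)→(t→t)).
[U [[R h] n]]: U is (((t→e)→(t→t))→(s→e)), [[R h] n] is ((t→e)→(t→t)); result (s→e).
[[U [[R h] n]] V]: (s→e) with t — neither is a function whose domain matches the other; composition fails here.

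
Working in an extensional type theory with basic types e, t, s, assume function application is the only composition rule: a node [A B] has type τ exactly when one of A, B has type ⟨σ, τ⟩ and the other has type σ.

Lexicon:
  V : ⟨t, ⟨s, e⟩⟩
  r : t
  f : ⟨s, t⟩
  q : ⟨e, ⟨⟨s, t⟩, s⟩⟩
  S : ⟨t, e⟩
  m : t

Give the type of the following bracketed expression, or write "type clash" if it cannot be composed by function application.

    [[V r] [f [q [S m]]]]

[V r] — V of type ⟨t, ⟨s, e⟩⟩ combines with r of type t: type ⟨s, e⟩.
[S m] — S of type ⟨t, e⟩ combines with m of type t: type e.
[q [S m]] — q of type ⟨e, ⟨⟨s, t⟩, s⟩⟩ combines with [S m] of type e: type ⟨⟨s, t⟩, s⟩.
[f [q [S m]]] — [q [S m]] of type ⟨⟨s, t⟩, s⟩ combines with f of type ⟨s, t⟩: type s.
[[V r] [f [q [S m]]]] — [V r] of type ⟨s, e⟩ combines with [f [q [S m]]] of type s: type e.

e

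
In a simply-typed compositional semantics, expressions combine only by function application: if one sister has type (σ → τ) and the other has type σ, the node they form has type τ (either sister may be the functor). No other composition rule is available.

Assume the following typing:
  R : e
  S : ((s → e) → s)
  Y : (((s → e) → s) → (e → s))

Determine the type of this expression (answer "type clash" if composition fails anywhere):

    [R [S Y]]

[S Y]: (((s → e) → s) → (e → s)) applied to ((s → e) → s) yields (e → s).
[R [S Y]]: (e → s) applied to e yields s.

s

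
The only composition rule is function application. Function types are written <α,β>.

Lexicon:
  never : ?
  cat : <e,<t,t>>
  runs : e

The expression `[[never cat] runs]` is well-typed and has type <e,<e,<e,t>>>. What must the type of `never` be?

<<e,<t,t>>,<e,<e,<e,<e,t>>>>>

At [[never cat] runs] (required: <e,<e,<e,t>>>): runs is e, which is not a function with range <e,<e,<e,t>>>; hence [never cat] is the functor — type <e,<e,<e,<e,t>>>>.
At [never cat] (required: <e,<e,<e,<e,t>>>>): cat is <e,<t,t>>, which is not a function with range <e,<e,<e,<e,t>>>>; hence never is the functor — type <<e,<t,t>>,<e,<e,<e,<e,t>>>>>.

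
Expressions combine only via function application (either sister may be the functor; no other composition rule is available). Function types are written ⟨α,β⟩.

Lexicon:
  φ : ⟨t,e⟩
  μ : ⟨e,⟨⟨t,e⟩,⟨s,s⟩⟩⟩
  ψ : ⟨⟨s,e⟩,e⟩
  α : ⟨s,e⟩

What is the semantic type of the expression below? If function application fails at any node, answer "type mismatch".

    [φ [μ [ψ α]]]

[ψ α]: functor ψ : ⟨⟨s,e⟩,e⟩, argument α : ⟨s,e⟩; result e.
[μ [ψ α]]: functor μ : ⟨e,⟨⟨t,e⟩,⟨s,s⟩⟩⟩, argument [ψ α] : e; result ⟨⟨t,e⟩,⟨s,s⟩⟩.
[φ [μ [ψ α]]]: functor [μ [ψ α]] : ⟨⟨t,e⟩,⟨s,s⟩⟩, argument φ : ⟨t,e⟩; result ⟨s,s⟩.

⟨s,s⟩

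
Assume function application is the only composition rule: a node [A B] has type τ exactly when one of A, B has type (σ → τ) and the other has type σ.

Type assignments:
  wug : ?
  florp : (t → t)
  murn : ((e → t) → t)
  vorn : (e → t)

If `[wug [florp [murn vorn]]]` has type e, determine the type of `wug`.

(t → e)

For [wug [florp [murn vorn]]] to have type e with [florp [murn vorn]] of type t, wug must be the function: wug : (t → e).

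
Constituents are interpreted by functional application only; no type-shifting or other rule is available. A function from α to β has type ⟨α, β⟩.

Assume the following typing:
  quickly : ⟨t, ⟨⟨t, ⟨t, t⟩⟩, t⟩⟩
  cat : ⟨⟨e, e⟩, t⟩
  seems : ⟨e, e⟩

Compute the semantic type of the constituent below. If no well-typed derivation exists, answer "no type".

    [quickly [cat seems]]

⟨⟨t, ⟨t, t⟩⟩, t⟩

[cat seems] — cat of type ⟨⟨e, e⟩, t⟩ combines with seems of type ⟨e, e⟩: type t.
[quickly [cat seems]] — quickly of type ⟨t, ⟨⟨t, ⟨t, t⟩⟩, t⟩⟩ combines with [cat seems] of type t: type ⟨⟨t, ⟨t, t⟩⟩, t⟩.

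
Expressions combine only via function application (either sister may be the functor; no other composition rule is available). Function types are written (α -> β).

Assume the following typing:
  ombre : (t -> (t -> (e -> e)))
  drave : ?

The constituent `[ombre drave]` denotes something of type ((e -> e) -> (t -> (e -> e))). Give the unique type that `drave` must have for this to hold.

((t -> (t -> (e -> e))) -> ((e -> e) -> (t -> (e -> e))))

For [ombre drave] to have type ((e -> e) -> (t -> (e -> e))) with ombre of type (t -> (t -> (e -> e))), drave must be the function: drave : ((t -> (t -> (e -> e))) -> ((e -> e) -> (t -> (e -> e)))).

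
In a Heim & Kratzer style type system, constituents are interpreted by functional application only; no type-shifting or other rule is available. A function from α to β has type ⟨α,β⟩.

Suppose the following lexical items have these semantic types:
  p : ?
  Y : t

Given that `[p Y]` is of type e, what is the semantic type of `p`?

At [p Y] (required: e): Y is t, which is not a function with range e; hence p is the functor — type ⟨t,e⟩.

⟨t,e⟩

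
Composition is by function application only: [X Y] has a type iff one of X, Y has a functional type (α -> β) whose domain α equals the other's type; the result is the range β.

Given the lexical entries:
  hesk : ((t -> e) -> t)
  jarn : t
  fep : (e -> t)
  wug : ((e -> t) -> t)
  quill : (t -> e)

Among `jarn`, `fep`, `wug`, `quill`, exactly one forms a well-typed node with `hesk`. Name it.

jarn : t — no; hesk wants (t -> e), and jarn wants nothing (atomic).
fep : (e -> t) — no; hesk wants (t -> e), and fep wants e.
wug : ((e -> t) -> t) — no; hesk wants (t -> e), and wug wants (e -> t).
quill — combines: hesk : ((t -> e) -> t) takes quill : (t -> e) as argument, giving t.

quill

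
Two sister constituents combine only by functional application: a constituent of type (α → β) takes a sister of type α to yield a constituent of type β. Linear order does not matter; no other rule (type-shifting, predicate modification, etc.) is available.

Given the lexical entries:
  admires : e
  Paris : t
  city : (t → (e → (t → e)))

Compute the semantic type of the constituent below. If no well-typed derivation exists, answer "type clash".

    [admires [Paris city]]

(t → e)

[Paris city] — city of type (t → (e → (t → e))) combines with Paris of type t: type (e → (t → e)).
[admires [Paris city]] — [Paris city] of type (e → (t → e)) combines with admires of type e: type (t → e).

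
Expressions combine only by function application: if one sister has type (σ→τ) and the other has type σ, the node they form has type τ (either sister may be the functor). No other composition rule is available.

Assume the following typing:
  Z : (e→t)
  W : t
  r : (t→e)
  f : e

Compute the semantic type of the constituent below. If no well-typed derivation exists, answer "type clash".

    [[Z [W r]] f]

[W r]: r is (t→e), W is t; result e.
[Z [W r]]: Z is (e→t), [W r] is e; result t.
At [[Z [W r]] f]: neither t nor e can take the other as argument; the node is ill-typed.

type clash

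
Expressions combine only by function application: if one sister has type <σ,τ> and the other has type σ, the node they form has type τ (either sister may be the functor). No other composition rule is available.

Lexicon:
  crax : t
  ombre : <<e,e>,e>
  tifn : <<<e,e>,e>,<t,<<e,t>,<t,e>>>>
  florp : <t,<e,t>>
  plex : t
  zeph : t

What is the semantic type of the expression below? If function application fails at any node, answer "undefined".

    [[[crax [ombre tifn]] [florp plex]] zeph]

e

At [ombre tifn], tifn : <<<e,e>,e>,<t,<<e,t>,<t,e>>>> takes ombre : <<e,e>,e>, giving <t,<<e,t>,<t,e>>>.
At [crax [ombre tifn]], [ombre tifn] : <t,<<e,t>,<t,e>>> takes crax : t, giving <<e,t>,<t,e>>.
At [florp plex], florp : <t,<e,t>> takes plex : t, giving <e,t>.
At [[crax [ombre tifn]] [florp plex]], [crax [ombre tifn]] : <<e,t>,<t,e>> takes [florp plex] : <e,t>, giving <t,e>.
At [[[crax [ombre tifn]] [florp plex]] zeph], [[crax [ombre tifn]] [florp plex]] : <t,e> takes zeph : t, giving e.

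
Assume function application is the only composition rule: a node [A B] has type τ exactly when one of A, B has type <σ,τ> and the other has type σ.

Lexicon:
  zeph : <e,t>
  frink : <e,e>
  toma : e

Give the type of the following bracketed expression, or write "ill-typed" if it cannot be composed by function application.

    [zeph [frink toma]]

t

[frink toma]: functor frink : <e,e>, argument toma : e; result e.
[zeph [frink toma]]: functor zeph : <e,t>, argument [frink toma] : e; result t.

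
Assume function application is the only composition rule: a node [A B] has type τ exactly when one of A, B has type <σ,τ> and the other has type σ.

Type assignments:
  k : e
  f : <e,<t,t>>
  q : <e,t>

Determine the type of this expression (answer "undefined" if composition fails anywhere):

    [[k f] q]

undefined

At [k f], f : <e,<t,t>> takes k : e, giving <t,t>.
At [[k f] q]: neither <t,t> nor <e,t> can take the other as argument; the node is ill-typed.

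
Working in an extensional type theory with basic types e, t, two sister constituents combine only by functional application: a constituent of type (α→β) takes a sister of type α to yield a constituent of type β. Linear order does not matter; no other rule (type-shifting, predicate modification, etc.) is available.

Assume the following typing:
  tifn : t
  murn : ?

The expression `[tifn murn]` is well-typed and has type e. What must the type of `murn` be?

At [tifn murn] (required: e): tifn is t, which is not a function with range e; hence murn is the functor — type (t→e).

(t→e)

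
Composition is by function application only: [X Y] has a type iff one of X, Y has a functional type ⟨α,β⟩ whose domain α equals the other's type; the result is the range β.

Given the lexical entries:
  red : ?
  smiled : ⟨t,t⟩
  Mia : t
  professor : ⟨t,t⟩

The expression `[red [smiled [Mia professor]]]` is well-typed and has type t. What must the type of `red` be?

For [red [smiled [Mia professor]]] to have type t with [smiled [Mia professor]] of type t, red must be the function: red : ⟨t,t⟩.

⟨t,t⟩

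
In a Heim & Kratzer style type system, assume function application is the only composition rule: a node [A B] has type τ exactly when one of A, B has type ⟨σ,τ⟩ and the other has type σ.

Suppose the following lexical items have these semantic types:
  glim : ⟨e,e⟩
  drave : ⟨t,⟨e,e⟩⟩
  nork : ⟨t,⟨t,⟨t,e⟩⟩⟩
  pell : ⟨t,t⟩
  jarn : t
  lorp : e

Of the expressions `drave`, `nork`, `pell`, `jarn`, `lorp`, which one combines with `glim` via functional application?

drave : ⟨t,⟨e,e⟩⟩ — no; glim wants e, and drave wants t.
nork : ⟨t,⟨t,⟨t,e⟩⟩⟩ — no; glim wants e, and nork wants t.
pell : ⟨t,t⟩ — no; glim wants e, and pell wants t.
jarn : t — no; glim wants e, and jarn wants nothing (atomic).
lorp — combines: glim : ⟨e,e⟩ takes lorp : e as argument, giving e.

lorp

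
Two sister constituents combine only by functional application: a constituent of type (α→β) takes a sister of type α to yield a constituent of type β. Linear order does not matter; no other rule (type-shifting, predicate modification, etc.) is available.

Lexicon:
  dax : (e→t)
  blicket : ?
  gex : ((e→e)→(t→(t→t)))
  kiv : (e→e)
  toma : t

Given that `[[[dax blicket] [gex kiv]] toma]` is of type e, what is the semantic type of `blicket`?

((e→t)→((t→(t→t))→(t→e)))

[[[dax blicket] [gex kiv]] toma] must have type e. The sister toma has type t; that is not a function onto e, so [[dax blicket] [gex kiv]] must be the functor, of type (t→e).
[[dax blicket] [gex kiv]] must have type (t→e). The sister [gex kiv] has type (t→(t→t)); that is not a function onto (t→e), so [dax blicket] must be the functor, of type ((t→(t→t))→(t→e)).
[dax blicket] must have type ((t→(t→t))→(t→e)). The sister dax has type (e→t); that is not a function onto ((t→(t→t))→(t→e)), so blicket must be the functor, of type ((e→t)→((t→(t→t))→(t→e))).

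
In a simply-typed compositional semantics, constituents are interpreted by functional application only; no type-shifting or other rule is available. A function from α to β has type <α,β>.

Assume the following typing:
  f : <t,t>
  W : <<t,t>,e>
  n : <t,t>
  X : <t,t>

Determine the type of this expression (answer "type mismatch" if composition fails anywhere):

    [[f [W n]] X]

At [W n], W : <<t,t>,e> takes n : <t,t>, giving e.
[f [W n]]: <t,t> and e cannot combine by function application — type clash.

type mismatch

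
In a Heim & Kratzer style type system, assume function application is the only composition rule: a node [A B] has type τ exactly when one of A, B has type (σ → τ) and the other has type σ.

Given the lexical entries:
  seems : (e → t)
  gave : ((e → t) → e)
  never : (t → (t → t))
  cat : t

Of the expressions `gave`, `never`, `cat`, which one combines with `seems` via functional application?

gave

gave — combines: gave : ((e → t) → e) takes seems : (e → t) as argument, giving e.
never : (t → (t → t)) — neither side's domain matches the other.
cat : t — neither side's domain matches the other.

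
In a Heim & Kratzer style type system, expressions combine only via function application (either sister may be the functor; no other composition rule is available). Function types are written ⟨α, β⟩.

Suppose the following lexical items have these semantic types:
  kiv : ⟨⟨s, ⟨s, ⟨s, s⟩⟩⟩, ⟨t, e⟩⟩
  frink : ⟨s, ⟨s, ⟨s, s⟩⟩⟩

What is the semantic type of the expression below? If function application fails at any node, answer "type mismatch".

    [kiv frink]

At [kiv frink], kiv : ⟨⟨s, ⟨s, ⟨s, s⟩⟩⟩, ⟨t, e⟩⟩ takes frink : ⟨s, ⟨s, ⟨s, s⟩⟩⟩, giving ⟨t, e⟩.

⟨t, e⟩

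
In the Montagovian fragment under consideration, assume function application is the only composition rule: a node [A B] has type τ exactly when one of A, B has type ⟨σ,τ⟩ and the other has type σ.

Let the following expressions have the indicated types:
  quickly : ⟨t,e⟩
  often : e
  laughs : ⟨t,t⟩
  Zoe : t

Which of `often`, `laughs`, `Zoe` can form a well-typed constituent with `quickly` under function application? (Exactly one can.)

often : e — does not combine with quickly.
laughs : ⟨t,t⟩ — does not combine with quickly.
Zoe — combines: quickly : ⟨t,e⟩ takes Zoe : t as argument, giving e.

Zoe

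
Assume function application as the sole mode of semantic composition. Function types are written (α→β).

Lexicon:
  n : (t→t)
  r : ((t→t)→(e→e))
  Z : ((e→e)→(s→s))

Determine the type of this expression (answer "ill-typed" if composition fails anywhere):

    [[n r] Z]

[n r] — r of type ((t→t)→(e→e)) combines with n of type (t→t): type (e→e).
[[n r] Z] — Z of type ((e→e)→(s→s)) combines with [n r] of type (e→e): type (s→s).

(s→s)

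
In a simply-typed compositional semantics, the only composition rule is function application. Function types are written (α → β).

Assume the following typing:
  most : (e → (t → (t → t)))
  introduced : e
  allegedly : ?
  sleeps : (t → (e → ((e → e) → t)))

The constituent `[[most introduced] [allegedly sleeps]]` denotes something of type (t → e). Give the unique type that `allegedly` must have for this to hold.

At [[most introduced] [allegedly sleeps]] (required: (t → e)): [most introduced] is (t → (t → t)), which is not a function with range (t → e); hence [allegedly sleeps] is the functor — type ((t → (t → t)) → (t → e)).
At [allegedly sleeps] (required: ((t → (t → t)) → (t → e))): sleeps is (t → (e → ((e → e) → t))), which is not a function with range ((t → (t → t)) → (t → e)); hence allegedly is the functor — type ((t → (e → ((e → e) → t))) → ((t → (t → t)) → (t → e))).

((t → (e → ((e → e) → t))) → ((t → (t → t)) → (t → e)))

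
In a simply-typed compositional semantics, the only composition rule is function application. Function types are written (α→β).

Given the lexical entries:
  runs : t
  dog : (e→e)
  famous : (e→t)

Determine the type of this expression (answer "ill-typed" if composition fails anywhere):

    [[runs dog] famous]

ill-typed

[runs dog]: t with (e→e) — neither is a function whose domain matches the other; composition fails here.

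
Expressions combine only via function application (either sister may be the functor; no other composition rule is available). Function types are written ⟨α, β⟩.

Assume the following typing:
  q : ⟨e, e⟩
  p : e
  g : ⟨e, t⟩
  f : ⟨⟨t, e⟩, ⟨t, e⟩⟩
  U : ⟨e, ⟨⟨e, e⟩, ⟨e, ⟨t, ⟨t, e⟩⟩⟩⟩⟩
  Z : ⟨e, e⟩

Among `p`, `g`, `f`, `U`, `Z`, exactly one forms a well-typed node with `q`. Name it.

p

p — combines: q : ⟨e, e⟩ takes p : e as argument, giving e.
g : ⟨e, t⟩ — neither side's domain matches the other.
f : ⟨⟨t, e⟩, ⟨t, e⟩⟩ — neither side's domain matches the other.
U : ⟨e, ⟨⟨e, e⟩, ⟨e, ⟨t, ⟨t, e⟩⟩⟩⟩⟩ — neither side's domain matches the other.
Z : ⟨e, e⟩ — neither side's domain matches the other.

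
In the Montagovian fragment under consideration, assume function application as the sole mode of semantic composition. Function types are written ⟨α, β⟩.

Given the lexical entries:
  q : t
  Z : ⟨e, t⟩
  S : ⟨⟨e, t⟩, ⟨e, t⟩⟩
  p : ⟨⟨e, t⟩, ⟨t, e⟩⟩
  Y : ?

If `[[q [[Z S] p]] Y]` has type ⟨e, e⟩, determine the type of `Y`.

[[q [[Z S] p]] Y] is required to be ⟨e, e⟩. [q [[Z S] p]] : e cannot yield ⟨e, e⟩ as functor, so Y : ⟨e, ⟨e, e⟩⟩.

⟨e, ⟨e, e⟩⟩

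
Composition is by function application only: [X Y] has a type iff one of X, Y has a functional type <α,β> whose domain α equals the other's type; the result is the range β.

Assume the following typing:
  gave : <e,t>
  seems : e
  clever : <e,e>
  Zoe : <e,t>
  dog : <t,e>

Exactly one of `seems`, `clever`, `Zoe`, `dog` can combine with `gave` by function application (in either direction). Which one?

seems — combines: gave : <e,t> takes seems : e as argument, giving t.
clever : <e,e> — does not combine with gave.
Zoe : <e,t> — does not combine with gave.
dog : <t,e> — does not combine with gave.

seems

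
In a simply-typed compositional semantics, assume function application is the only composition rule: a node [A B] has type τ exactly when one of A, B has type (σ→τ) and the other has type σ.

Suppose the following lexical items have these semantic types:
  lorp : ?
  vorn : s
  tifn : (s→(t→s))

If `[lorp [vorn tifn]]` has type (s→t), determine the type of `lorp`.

((t→s)→(s→t))

[lorp [vorn tifn]] is required to be (s→t). [vorn tifn] : (t→s) cannot yield (s→t) as functor, so lorp : ((t→s)→(s→t)).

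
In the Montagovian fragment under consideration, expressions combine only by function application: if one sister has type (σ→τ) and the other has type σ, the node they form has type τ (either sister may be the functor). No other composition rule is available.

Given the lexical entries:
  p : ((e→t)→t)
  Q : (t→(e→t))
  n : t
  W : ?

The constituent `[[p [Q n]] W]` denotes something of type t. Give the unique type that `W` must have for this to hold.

[[p [Q n]] W] is required to be t. [p [Q n]] : t cannot yield t as functor, so W : (t→t).

(t→t)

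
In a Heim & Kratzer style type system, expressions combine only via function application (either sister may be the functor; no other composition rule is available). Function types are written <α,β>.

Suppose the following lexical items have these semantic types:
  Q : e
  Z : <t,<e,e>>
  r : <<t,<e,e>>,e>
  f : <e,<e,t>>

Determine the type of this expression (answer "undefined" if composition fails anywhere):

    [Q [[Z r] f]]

At [Z r], r : <<t,<e,e>>,e> takes Z : <t,<e,e>>, giving e.
At [[Z r] f], f : <e,<e,t>> takes [Z r] : e, giving <e,t>.
At [Q [[Z r] f]], [[Z r] f] : <e,t> takes Q : e, giving t.

t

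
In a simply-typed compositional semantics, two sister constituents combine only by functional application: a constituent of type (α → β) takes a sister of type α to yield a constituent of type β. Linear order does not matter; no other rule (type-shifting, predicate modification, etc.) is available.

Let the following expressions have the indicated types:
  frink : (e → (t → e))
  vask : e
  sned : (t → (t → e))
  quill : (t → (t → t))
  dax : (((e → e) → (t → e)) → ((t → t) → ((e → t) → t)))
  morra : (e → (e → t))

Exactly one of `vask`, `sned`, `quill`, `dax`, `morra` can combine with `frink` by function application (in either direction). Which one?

vask — combines: frink : (e → (t → e)) takes vask : e as argument, giving (t → e).
sned : (t → (t → e)) — does not combine with frink.
quill : (t → (t → t)) — does not combine with frink.
dax : (((e → e) → (t → e)) → ((t → t) → ((e → t) → t))) — does not combine with frink.
morra : (e → (e → t)) — does not combine with frink.

vask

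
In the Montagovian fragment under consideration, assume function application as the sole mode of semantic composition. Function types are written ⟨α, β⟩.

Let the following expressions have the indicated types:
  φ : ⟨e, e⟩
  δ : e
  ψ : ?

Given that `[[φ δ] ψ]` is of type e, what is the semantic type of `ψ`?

At [[φ δ] ψ] (required: e): [φ δ] is e, which is not a function with range e; hence ψ is the functor — type ⟨e, e⟩.

⟨e, e⟩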